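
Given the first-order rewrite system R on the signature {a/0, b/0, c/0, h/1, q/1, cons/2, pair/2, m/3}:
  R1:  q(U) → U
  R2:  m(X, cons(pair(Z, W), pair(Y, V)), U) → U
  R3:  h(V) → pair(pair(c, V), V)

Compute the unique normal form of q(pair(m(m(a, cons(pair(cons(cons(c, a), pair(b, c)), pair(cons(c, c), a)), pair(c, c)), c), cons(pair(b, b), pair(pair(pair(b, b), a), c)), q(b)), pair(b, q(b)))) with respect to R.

pair(b, pair(b, b))

1. q(pair(m(m(a, cons(pair(cons(cons(c, a), pair(b, c)), pair(cons(c, c), a)), pair(c, c)), c), cons(pair(b, b), pair(pair(pair(b, b), a), c)), q(b)), pair(b, q(b))))  →  pair(m(m(a, cons(pair(cons(cons(c, a), pair(b, c)), pair(cons(c, c), a)), pair(c, c)), c), cons(pair(b, b), pair(pair(pair(b, b), a), c)), q(b)), pair(b, q(b)))   [R1 at ε]
2. pair(m(m(a, cons(pair(cons(cons(c, a), pair(b, c)), pair(cons(c, c), a)), pair(c, c)), c), cons(pair(b, b), pair(pair(pair(b, b), a), c)), q(b)), pair(b, q(b)))  →  pair(q(b), pair(b, q(b)))   [R2 at 1]
3. pair(q(b), pair(b, q(b)))  →  pair(b, pair(b, q(b)))   [R1 at 1]
4. pair(b, pair(b, q(b)))  →  pair(b, pair(b, b))   [R1 at 2.2]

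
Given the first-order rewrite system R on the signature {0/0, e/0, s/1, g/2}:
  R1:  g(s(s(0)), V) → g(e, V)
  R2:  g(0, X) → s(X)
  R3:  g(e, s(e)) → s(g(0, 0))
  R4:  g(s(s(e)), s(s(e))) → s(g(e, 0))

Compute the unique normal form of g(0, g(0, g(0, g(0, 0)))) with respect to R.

1. g(0, g(0, g(0, g(0, 0))))  →  s(g(0, g(0, g(0, 0))))   [R2 at ε]
2. s(g(0, g(0, g(0, 0))))  →  s(s(g(0, g(0, 0))))   [R2 at 1]
3. s(s(g(0, g(0, 0))))  →  s(s(s(g(0, 0))))   [R2 at 1.1]
4. s(s(s(g(0, 0))))  →  s(s(s(s(0))))   [R2 at 1.1.1]

s(s(s(s(0))))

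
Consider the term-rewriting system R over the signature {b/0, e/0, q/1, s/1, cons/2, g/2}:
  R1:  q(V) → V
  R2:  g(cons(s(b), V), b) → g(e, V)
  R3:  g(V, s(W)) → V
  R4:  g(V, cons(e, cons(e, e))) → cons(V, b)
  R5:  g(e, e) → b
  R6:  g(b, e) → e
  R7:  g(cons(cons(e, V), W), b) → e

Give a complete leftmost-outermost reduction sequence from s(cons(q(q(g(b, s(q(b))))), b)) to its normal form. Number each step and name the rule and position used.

1. s(cons(q(q(g(b, s(q(b))))), b))  →  s(cons(q(g(b, s(q(b)))), b))   [R1 at 1.1]
2. s(cons(q(g(b, s(q(b)))), b))  →  s(cons(g(b, s(q(b))), b))   [R1 at 1.1]
3. s(cons(g(b, s(q(b))), b))  →  s(cons(b, b))   [R3 at 1.1]

s(cons(b, b))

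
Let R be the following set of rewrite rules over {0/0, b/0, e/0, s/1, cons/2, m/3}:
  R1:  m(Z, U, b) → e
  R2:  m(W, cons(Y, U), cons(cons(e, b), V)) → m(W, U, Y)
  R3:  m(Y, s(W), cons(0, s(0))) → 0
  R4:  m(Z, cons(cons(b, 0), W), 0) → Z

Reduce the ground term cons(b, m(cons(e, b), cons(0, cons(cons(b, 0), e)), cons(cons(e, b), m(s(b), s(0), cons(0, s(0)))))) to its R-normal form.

cons(b, cons(e, b))

1. cons(b, m(cons(e, b), cons(0, cons(cons(b, 0), e)), cons(cons(e, b), m(s(b), s(0), cons(0, s(0))))))  →  cons(b, m(cons(e, b), cons(cons(b, 0), e), 0))   [R2 at 2]
2. cons(b, m(cons(e, b), cons(cons(b, 0), e), 0))  →  cons(b, cons(e, b))   [R4 at 2]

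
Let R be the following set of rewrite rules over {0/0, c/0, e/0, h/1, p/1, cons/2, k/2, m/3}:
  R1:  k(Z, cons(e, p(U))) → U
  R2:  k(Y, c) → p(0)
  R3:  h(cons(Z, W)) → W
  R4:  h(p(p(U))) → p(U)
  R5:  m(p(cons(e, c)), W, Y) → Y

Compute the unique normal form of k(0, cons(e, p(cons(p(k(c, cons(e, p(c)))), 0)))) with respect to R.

1. k(0, cons(e, p(cons(p(k(c, cons(e, p(c)))), 0))))  →  cons(p(k(c, cons(e, p(c)))), 0)   [R1 at ε]
2. cons(p(k(c, cons(e, p(c)))), 0)  →  cons(p(c), 0)   [R1 at 1.1]

cons(p(c), 0)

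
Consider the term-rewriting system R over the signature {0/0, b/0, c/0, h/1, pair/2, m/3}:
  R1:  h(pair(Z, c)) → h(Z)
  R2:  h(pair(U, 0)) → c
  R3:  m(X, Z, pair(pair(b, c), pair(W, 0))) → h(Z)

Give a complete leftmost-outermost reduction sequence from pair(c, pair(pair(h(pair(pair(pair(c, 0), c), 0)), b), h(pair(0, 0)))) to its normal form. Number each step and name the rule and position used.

pair(c, pair(pair(c, b), c))

1. pair(c, pair(pair(h(pair(pair(pair(c, 0), c), 0)), b), h(pair(0, 0))))  →  pair(c, pair(pair(c, b), h(pair(0, 0))))   [R2 at 2.1.1]
2. pair(c, pair(pair(c, b), h(pair(0, 0))))  →  pair(c, pair(pair(c, b), c))   [R2 at 2.2]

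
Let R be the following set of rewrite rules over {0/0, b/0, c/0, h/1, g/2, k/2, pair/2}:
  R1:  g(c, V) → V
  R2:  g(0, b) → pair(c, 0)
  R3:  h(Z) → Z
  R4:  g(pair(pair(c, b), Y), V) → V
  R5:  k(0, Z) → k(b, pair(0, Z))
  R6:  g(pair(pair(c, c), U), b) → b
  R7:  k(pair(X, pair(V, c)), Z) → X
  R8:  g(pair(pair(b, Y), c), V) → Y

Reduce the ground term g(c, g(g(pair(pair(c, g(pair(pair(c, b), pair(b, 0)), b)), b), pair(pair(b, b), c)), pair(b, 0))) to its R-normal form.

1. g(c, g(g(pair(pair(c, g(pair(pair(c, b), pair(b, 0)), b)), b), pair(pair(b, b), c)), pair(b, 0)))  →  g(g(pair(pair(c, g(pair(pair(c, b), pair(b, 0)), b)), b), pair(pair(b, b), c)), pair(b, 0))   [R1 at ε]
2. g(g(pair(pair(c, g(pair(pair(c, b), pair(b, 0)), b)), b), pair(pair(b, b), c)), pair(b, 0))  →  g(g(pair(pair(c, b), b), pair(pair(b, b), c)), pair(b, 0))   [R4 at 1.1.1.2]
3. g(g(pair(pair(c, b), b), pair(pair(b, b), c)), pair(b, 0))  →  g(pair(pair(b, b), c), pair(b, 0))   [R4 at 1]
4. g(pair(pair(b, b), c), pair(b, 0))  →  b   [R8 at ε]

b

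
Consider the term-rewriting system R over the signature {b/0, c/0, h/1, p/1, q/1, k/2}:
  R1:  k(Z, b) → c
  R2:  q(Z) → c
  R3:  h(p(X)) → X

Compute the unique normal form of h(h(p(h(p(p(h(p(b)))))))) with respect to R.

b

1. h(h(p(h(p(p(h(p(b))))))))  →  h(h(p(p(h(p(b))))))   [R3 at 1]
2. h(h(p(p(h(p(b))))))  →  h(p(h(p(b))))   [R3 at 1]
3. h(p(h(p(b))))  →  h(p(b))   [R3 at ε]
4. h(p(b))  →  b   [R3 at ε]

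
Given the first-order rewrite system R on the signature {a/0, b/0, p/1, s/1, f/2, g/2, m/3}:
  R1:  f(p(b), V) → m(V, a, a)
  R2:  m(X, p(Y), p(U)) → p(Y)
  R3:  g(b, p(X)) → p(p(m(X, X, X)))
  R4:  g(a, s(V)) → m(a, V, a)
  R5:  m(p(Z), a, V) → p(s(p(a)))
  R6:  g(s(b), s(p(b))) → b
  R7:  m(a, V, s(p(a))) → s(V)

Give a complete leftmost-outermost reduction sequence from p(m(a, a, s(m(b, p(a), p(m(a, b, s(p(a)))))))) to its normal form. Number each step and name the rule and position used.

1. p(m(a, a, s(m(b, p(a), p(m(a, b, s(p(a))))))))  →  p(m(a, a, s(p(a))))   [R2 at 1.3.1]
2. p(m(a, a, s(p(a))))  →  p(s(a))   [R7 at 1]

p(s(a))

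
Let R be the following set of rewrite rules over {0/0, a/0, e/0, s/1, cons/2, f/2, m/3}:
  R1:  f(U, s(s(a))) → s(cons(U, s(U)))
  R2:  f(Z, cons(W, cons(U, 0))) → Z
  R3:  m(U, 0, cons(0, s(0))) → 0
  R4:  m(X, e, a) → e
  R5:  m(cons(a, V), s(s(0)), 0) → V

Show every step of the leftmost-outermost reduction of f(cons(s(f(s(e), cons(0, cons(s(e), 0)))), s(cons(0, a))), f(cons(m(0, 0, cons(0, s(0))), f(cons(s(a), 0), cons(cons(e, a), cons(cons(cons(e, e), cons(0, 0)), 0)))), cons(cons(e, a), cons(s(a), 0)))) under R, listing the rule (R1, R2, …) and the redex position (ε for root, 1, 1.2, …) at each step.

cons(s(s(e)), s(cons(0, a)))

1. f(cons(s(f(s(e), cons(0, cons(s(e), 0)))), s(cons(0, a))), f(cons(m(0, 0, cons(0, s(0))), f(cons(s(a), 0), cons(cons(e, a), cons(cons(cons(e, e), cons(0, 0)), 0)))), cons(cons(e, a), cons(s(a), 0))))  →  f(cons(s(s(e)), s(cons(0, a))), f(cons(m(0, 0, cons(0, s(0))), f(cons(s(a), 0), cons(cons(e, a), cons(cons(cons(e, e), cons(0, 0)), 0)))), cons(cons(e, a), cons(s(a), 0))))   [R2 at 1.1.1]
2. f(cons(s(s(e)), s(cons(0, a))), f(cons(m(0, 0, cons(0, s(0))), f(cons(s(a), 0), cons(cons(e, a), cons(cons(cons(e, e), cons(0, 0)), 0)))), cons(cons(e, a), cons(s(a), 0))))  →  f(cons(s(s(e)), s(cons(0, a))), cons(m(0, 0, cons(0, s(0))), f(cons(s(a), 0), cons(cons(e, a), cons(cons(cons(e, e), cons(0, 0)), 0)))))   [R2 at 2]
3. f(cons(s(s(e)), s(cons(0, a))), cons(m(0, 0, cons(0, s(0))), f(cons(s(a), 0), cons(cons(e, a), cons(cons(cons(e, e), cons(0, 0)), 0)))))  →  f(cons(s(s(e)), s(cons(0, a))), cons(0, f(cons(s(a), 0), cons(cons(e, a), cons(cons(cons(e, e), cons(0, 0)), 0)))))   [R3 at 2.1]
4. f(cons(s(s(e)), s(cons(0, a))), cons(0, f(cons(s(a), 0), cons(cons(e, a), cons(cons(cons(e, e), cons(0, 0)), 0)))))  →  f(cons(s(s(e)), s(cons(0, a))), cons(0, cons(s(a), 0)))   [R2 at 2.2]
5. f(cons(s(s(e)), s(cons(0, a))), cons(0, cons(s(a), 0)))  →  cons(s(s(e)), s(cons(0, a)))   [R2 at ε]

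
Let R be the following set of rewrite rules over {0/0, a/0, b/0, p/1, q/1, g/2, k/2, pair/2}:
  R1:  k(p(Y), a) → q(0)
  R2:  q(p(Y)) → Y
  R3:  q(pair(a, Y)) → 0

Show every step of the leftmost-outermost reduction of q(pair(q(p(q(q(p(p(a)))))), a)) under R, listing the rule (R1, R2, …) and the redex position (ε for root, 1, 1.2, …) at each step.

1. q(pair(q(p(q(q(p(p(a)))))), a))  →  q(pair(q(q(p(p(a)))), a))   [R2 at 1.1]
2. q(pair(q(q(p(p(a)))), a))  →  q(pair(q(p(a)), a))   [R2 at 1.1.1]
3. q(pair(q(p(a)), a))  →  q(pair(a, a))   [R2 at 1.1]
4. q(pair(a, a))  →  0   [R3 at ε]

0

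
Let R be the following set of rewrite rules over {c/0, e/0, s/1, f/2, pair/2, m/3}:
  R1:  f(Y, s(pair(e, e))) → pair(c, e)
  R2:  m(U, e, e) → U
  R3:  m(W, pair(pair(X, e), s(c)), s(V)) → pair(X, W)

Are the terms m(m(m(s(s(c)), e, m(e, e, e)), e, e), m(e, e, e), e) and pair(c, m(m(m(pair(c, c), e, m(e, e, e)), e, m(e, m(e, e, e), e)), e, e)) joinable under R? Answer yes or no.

no — NF(t₁) = s(s(c)), NF(t₂) = pair(c, pair(c, c))

Reduce t₁ = m(m(m(s(s(c)), e, m(e, e, e)), e, e), m(e, e, e), e):
1. m(m(m(s(s(c)), e, m(e, e, e)), e, e), m(e, e, e), e)  →  m(m(s(s(c)), e, m(e, e, e)), m(e, e, e), e)   [R2 at 1]
2. m(m(s(s(c)), e, m(e, e, e)), m(e, e, e), e)  →  m(m(s(s(c)), e, e), m(e, e, e), e)   [R2 at 1.3]
3. m(m(s(s(c)), e, e), m(e, e, e), e)  →  m(s(s(c)), m(e, e, e), e)   [R2 at 1]
4. m(s(s(c)), m(e, e, e), e)  →  m(s(s(c)), e, e)   [R2 at 2]
5. m(s(s(c)), e, e)  →  s(s(c))   [R2 at ε]

Reduce t₂ = pair(c, m(m(m(pair(c, c), e, m(e, e, e)), e, m(e, m(e, e, e), e)), e, e)):
1. pair(c, m(m(m(pair(c, c), e, m(e, e, e)), e, m(e, m(e, e, e), e)), e, e))  →  pair(c, m(m(pair(c, c), e, m(e, e, e)), e, m(e, m(e, e, e), e)))   [R2 at 2]
2. pair(c, m(m(pair(c, c), e, m(e, e, e)), e, m(e, m(e, e, e), e)))  →  pair(c, m(m(pair(c, c), e, e), e, m(e, m(e, e, e), e)))   [R2 at 2.1.3]
3. pair(c, m(m(pair(c, c), e, e), e, m(e, m(e, e, e), e)))  →  pair(c, m(pair(c, c), e, m(e, m(e, e, e), e)))   [R2 at 2.1]
4. pair(c, m(pair(c, c), e, m(e, m(e, e, e), e)))  →  pair(c, m(pair(c, c), e, m(e, e, e)))   [R2 at 2.3.2]
5. pair(c, m(pair(c, c), e, m(e, e, e)))  →  pair(c, m(pair(c, c), e, e))   [R2 at 2.3]
6. pair(c, m(pair(c, c), e, e))  →  pair(c, pair(c, c))   [R2 at 2]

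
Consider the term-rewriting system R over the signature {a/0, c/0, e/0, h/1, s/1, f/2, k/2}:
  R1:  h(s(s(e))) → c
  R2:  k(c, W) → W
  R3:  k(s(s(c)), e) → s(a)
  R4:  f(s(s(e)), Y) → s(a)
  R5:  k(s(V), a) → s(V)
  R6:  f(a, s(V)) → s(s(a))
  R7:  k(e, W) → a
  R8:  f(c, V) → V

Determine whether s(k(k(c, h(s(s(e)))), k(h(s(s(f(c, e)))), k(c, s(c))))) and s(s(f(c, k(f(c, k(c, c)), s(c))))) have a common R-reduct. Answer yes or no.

Reduce t₁ = s(k(k(c, h(s(s(e)))), k(h(s(s(f(c, e)))), k(c, s(c))))):
1. s(k(k(c, h(s(s(e)))), k(h(s(s(f(c, e)))), k(c, s(c)))))  →  s(k(h(s(s(e))), k(h(s(s(f(c, e)))), k(c, s(c)))))   [R2 at 1.1]
2. s(k(h(s(s(e))), k(h(s(s(f(c, e)))), k(c, s(c)))))  →  s(k(c, k(h(s(s(f(c, e)))), k(c, s(c)))))   [R1 at 1.1]
3. s(k(c, k(h(s(s(f(c, e)))), k(c, s(c)))))  →  s(k(h(s(s(f(c, e)))), k(c, s(c))))   [R2 at 1]
4. s(k(h(s(s(f(c, e)))), k(c, s(c))))  →  s(k(h(s(s(e))), k(c, s(c))))   [R8 at 1.1.1.1.1]
5. s(k(h(s(s(e))), k(c, s(c))))  →  s(k(c, k(c, s(c))))   [R1 at 1.1]
6. s(k(c, k(c, s(c))))  →  s(k(c, s(c)))   [R2 at 1]
7. s(k(c, s(c)))  →  s(s(c))   [R2 at 1]

Reduce t₂ = s(s(f(c, k(f(c, k(c, c)), s(c))))):
1. s(s(f(c, k(f(c, k(c, c)), s(c)))))  →  s(s(k(f(c, k(c, c)), s(c))))   [R8 at 1.1]
2. s(s(k(f(c, k(c, c)), s(c))))  →  s(s(k(k(c, c), s(c))))   [R8 at 1.1.1]
3. s(s(k(k(c, c), s(c))))  →  s(s(k(c, s(c))))   [R2 at 1.1.1]
4. s(s(k(c, s(c))))  →  s(s(s(c)))   [R2 at 1.1]

no — NF(t₁) = s(s(c)), NF(t₂) = s(s(s(c)))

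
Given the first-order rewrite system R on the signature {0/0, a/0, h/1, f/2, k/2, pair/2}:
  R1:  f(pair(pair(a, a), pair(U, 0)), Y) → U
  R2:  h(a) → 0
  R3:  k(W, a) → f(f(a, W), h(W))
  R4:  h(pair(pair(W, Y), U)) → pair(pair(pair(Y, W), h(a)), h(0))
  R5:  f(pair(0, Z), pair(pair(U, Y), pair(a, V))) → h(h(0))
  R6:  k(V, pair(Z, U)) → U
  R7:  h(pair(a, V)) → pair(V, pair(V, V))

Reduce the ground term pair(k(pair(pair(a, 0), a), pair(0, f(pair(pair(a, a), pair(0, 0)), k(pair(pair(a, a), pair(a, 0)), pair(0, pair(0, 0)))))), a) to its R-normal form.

pair(0, a)

1. pair(k(pair(pair(a, 0), a), pair(0, f(pair(pair(a, a), pair(0, 0)), k(pair(pair(a, a), pair(a, 0)), pair(0, pair(0, 0)))))), a)  →  pair(f(pair(pair(a, a), pair(0, 0)), k(pair(pair(a, a), pair(a, 0)), pair(0, pair(0, 0)))), a)   [R6 at 1]
2. pair(f(pair(pair(a, a), pair(0, 0)), k(pair(pair(a, a), pair(a, 0)), pair(0, pair(0, 0)))), a)  →  pair(0, a)   [R1 at 1]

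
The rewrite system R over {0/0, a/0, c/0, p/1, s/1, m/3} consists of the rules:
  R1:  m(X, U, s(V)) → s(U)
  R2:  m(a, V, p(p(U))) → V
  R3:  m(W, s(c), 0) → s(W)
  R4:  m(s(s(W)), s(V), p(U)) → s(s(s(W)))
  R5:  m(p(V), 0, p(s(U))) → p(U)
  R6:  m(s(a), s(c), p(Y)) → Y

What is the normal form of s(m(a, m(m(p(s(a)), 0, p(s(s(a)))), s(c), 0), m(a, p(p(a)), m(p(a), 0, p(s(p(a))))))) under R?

s(s(p(s(a))))

1. s(m(a, m(m(p(s(a)), 0, p(s(s(a)))), s(c), 0), m(a, p(p(a)), m(p(a), 0, p(s(p(a)))))))  →  s(m(a, s(m(p(s(a)), 0, p(s(s(a))))), m(a, p(p(a)), m(p(a), 0, p(s(p(a)))))))   [R3 at 1.2]
2. s(m(a, s(m(p(s(a)), 0, p(s(s(a))))), m(a, p(p(a)), m(p(a), 0, p(s(p(a)))))))  →  s(m(a, s(p(s(a))), m(a, p(p(a)), m(p(a), 0, p(s(p(a)))))))   [R5 at 1.2.1]
3. s(m(a, s(p(s(a))), m(a, p(p(a)), m(p(a), 0, p(s(p(a)))))))  →  s(m(a, s(p(s(a))), m(a, p(p(a)), p(p(a)))))   [R5 at 1.3.3]
4. s(m(a, s(p(s(a))), m(a, p(p(a)), p(p(a)))))  →  s(m(a, s(p(s(a))), p(p(a))))   [R2 at 1.3]
5. s(m(a, s(p(s(a))), p(p(a))))  →  s(s(p(s(a))))   [R2 at 1]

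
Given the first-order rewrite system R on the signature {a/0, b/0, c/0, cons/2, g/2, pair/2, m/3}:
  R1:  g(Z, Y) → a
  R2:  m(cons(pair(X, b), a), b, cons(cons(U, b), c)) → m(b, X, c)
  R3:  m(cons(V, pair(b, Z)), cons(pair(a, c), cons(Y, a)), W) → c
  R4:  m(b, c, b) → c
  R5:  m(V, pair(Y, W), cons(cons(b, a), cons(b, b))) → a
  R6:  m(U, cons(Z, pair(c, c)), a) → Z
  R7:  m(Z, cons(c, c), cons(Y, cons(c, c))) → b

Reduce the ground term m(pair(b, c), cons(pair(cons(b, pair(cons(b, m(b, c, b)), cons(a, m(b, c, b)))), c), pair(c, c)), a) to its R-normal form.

1. m(pair(b, c), cons(pair(cons(b, pair(cons(b, m(b, c, b)), cons(a, m(b, c, b)))), c), pair(c, c)), a)  →  pair(cons(b, pair(cons(b, m(b, c, b)), cons(a, m(b, c, b)))), c)   [R6 at ε]
2. pair(cons(b, pair(cons(b, m(b, c, b)), cons(a, m(b, c, b)))), c)  →  pair(cons(b, pair(cons(b, c), cons(a, m(b, c, b)))), c)   [R4 at 1.2.1.2]
3. pair(cons(b, pair(cons(b, c), cons(a, m(b, c, b)))), c)  →  pair(cons(b, pair(cons(b, c), cons(a, c))), c)   [R4 at 1.2.2.2]

pair(cons(b, pair(cons(b, c), cons(a, c))), c)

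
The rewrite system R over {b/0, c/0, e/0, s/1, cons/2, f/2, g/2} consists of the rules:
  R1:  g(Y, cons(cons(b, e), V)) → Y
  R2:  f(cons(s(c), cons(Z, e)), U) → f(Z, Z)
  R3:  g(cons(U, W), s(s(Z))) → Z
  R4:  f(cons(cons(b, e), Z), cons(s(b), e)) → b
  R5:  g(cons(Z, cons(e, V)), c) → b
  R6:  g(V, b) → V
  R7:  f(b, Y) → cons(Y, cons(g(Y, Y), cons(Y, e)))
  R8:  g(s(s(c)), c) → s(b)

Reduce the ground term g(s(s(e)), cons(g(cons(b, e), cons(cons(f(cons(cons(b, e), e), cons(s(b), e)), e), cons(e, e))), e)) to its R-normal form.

s(s(e))

1. g(s(s(e)), cons(g(cons(b, e), cons(cons(f(cons(cons(b, e), e), cons(s(b), e)), e), cons(e, e))), e))  →  g(s(s(e)), cons(g(cons(b, e), cons(cons(b, e), cons(e, e))), e))   [R4 at 2.1.2.1.1]
2. g(s(s(e)), cons(g(cons(b, e), cons(cons(b, e), cons(e, e))), e))  →  g(s(s(e)), cons(cons(b, e), e))   [R1 at 2.1]
3. g(s(s(e)), cons(cons(b, e), e))  →  s(s(e))   [R1 at ε]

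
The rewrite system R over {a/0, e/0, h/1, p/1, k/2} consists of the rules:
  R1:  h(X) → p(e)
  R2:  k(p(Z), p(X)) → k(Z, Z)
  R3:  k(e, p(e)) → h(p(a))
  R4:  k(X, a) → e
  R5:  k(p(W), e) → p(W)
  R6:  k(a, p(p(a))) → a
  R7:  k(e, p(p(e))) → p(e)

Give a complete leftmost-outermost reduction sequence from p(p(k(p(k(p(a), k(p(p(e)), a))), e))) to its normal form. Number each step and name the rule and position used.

p(p(p(p(a))))

1. p(p(k(p(k(p(a), k(p(p(e)), a))), e)))  →  p(p(p(k(p(a), k(p(p(e)), a)))))   [R5 at 1.1]
2. p(p(p(k(p(a), k(p(p(e)), a)))))  →  p(p(p(k(p(a), e))))   [R4 at 1.1.1.2]
3. p(p(p(k(p(a), e))))  →  p(p(p(p(a))))   [R5 at 1.1.1]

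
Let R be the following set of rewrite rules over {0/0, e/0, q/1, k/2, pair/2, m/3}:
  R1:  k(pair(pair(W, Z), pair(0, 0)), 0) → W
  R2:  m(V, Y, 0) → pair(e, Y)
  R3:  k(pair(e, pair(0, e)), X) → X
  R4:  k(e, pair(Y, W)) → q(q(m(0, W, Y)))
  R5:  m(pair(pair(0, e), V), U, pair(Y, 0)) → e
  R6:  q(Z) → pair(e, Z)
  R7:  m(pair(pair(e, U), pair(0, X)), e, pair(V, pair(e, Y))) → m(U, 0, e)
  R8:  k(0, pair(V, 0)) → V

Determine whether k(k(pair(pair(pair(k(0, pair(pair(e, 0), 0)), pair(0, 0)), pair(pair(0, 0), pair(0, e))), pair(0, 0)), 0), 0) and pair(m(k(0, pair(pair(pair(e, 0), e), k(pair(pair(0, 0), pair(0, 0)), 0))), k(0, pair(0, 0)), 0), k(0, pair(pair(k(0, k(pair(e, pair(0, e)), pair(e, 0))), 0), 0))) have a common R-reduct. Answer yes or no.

no — NF(t₁) = e, NF(t₂) = pair(pair(e, 0), pair(e, 0))

Reduce t₁ = k(k(pair(pair(pair(k(0, pair(pair(e, 0), 0)), pair(0, 0)), pair(pair(0, 0), pair(0, e))), pair(0, 0)), 0), 0):
1. k(k(pair(pair(pair(k(0, pair(pair(e, 0), 0)), pair(0, 0)), pair(pair(0, 0), pair(0, e))), pair(0, 0)), 0), 0)  →  k(pair(k(0, pair(pair(e, 0), 0)), pair(0, 0)), 0)   [R1 at 1]
2. k(pair(k(0, pair(pair(e, 0), 0)), pair(0, 0)), 0)  →  k(pair(pair(e, 0), pair(0, 0)), 0)   [R8 at 1.1]
3. k(pair(pair(e, 0), pair(0, 0)), 0)  →  e   [R1 at ε]

Reduce t₂ = pair(m(k(0, pair(pair(pair(e, 0), e), k(pair(pair(0, 0), pair(0, 0)), 0))), k(0, pair(0, 0)), 0), k(0, pair(pair(k(0, k(pair(e, pair(0, e)), pair(e, 0))), 0), 0))):
1. pair(m(k(0, pair(pair(pair(e, 0), e), k(pair(pair(0, 0), pair(0, 0)), 0))), k(0, pair(0, 0)), 0), k(0, pair(pair(k(0, k(pair(e, pair(0, e)), pair(e, 0))), 0), 0)))  →  pair(pair(e, k(0, pair(0, 0))), k(0, pair(pair(k(0, k(pair(e, pair(0, e)), pair(e, 0))), 0), 0)))   [R2 at 1]
2. pair(pair(e, k(0, pair(0, 0))), k(0, pair(pair(k(0, k(pair(e, pair(0, e)), pair(e, 0))), 0), 0)))  →  pair(pair(e, 0), k(0, pair(pair(k(0, k(pair(e, pair(0, e)), pair(e, 0))), 0), 0)))   [R8 at 1.2]
3. pair(pair(e, 0), k(0, pair(pair(k(0, k(pair(e, pair(0, e)), pair(e, 0))), 0), 0)))  →  pair(pair(e, 0), pair(k(0, k(pair(e, pair(0, e)), pair(e, 0))), 0))   [R8 at 2]
4. pair(pair(e, 0), pair(k(0, k(pair(e, pair(0, e)), pair(e, 0))), 0))  →  pair(pair(e, 0), pair(k(0, pair(e, 0)), 0))   [R3 at 2.1.2]
5. pair(pair(e, 0), pair(k(0, pair(e, 0)), 0))  →  pair(pair(e, 0), pair(e, 0))   [R8 at 2.1]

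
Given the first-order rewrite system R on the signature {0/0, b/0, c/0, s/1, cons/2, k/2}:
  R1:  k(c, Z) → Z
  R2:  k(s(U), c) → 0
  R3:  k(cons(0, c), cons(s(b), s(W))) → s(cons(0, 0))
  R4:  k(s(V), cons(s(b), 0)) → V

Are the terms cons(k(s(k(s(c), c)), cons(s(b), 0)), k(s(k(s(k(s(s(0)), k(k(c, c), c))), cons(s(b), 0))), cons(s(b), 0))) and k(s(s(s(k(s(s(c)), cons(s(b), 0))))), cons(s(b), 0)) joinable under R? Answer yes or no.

Reduce t₁ = cons(k(s(k(s(c), c)), cons(s(b), 0)), k(s(k(s(k(s(s(0)), k(k(c, c), c))), cons(s(b), 0))), cons(s(b), 0))):
1. cons(k(s(k(s(c), c)), cons(s(b), 0)), k(s(k(s(k(s(s(0)), k(k(c, c), c))), cons(s(b), 0))), cons(s(b), 0)))  →  cons(k(s(c), c), k(s(k(s(k(s(s(0)), k(k(c, c), c))), cons(s(b), 0))), cons(s(b), 0)))   [R4 at 1]
2. cons(k(s(c), c), k(s(k(s(k(s(s(0)), k(k(c, c), c))), cons(s(b), 0))), cons(s(b), 0)))  →  cons(0, k(s(k(s(k(s(s(0)), k(k(c, c), c))), cons(s(b), 0))), cons(s(b), 0)))   [R2 at 1]
3. cons(0, k(s(k(s(k(s(s(0)), k(k(c, c), c))), cons(s(b), 0))), cons(s(b), 0)))  →  cons(0, k(s(k(s(s(0)), k(k(c, c), c))), cons(s(b), 0)))   [R4 at 2]
4. cons(0, k(s(k(s(s(0)), k(k(c, c), c))), cons(s(b), 0)))  →  cons(0, k(s(s(0)), k(k(c, c), c)))   [R4 at 2]
5. cons(0, k(s(s(0)), k(k(c, c), c)))  →  cons(0, k(s(s(0)), k(c, c)))   [R1 at 2.2.1]
6. cons(0, k(s(s(0)), k(c, c)))  →  cons(0, k(s(s(0)), c))   [R1 at 2.2]
7. cons(0, k(s(s(0)), c))  →  cons(0, 0)   [R2 at 2]

Reduce t₂ = k(s(s(s(k(s(s(c)), cons(s(b), 0))))), cons(s(b), 0)):
1. k(s(s(s(k(s(s(c)), cons(s(b), 0))))), cons(s(b), 0))  →  s(s(k(s(s(c)), cons(s(b), 0))))   [R4 at ε]
2. s(s(k(s(s(c)), cons(s(b), 0))))  →  s(s(s(c)))   [R4 at 1.1]

no — NF(t₁) = cons(0, 0), NF(t₂) = s(s(s(c)))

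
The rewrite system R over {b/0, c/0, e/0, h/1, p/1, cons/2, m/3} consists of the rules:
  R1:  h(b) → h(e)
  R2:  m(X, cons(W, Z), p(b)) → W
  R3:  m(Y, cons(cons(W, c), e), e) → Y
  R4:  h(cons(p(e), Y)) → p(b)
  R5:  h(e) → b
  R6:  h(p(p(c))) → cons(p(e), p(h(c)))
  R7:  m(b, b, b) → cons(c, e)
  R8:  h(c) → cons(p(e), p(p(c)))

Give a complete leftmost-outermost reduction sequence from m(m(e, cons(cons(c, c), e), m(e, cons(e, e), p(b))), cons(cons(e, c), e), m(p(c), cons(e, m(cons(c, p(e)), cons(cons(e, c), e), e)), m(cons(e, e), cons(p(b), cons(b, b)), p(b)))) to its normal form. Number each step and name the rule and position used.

1. m(m(e, cons(cons(c, c), e), m(e, cons(e, e), p(b))), cons(cons(e, c), e), m(p(c), cons(e, m(cons(c, p(e)), cons(cons(e, c), e), e)), m(cons(e, e), cons(p(b), cons(b, b)), p(b))))  →  m(m(e, cons(cons(c, c), e), e), cons(cons(e, c), e), m(p(c), cons(e, m(cons(c, p(e)), cons(cons(e, c), e), e)), m(cons(e, e), cons(p(b), cons(b, b)), p(b))))   [R2 at 1.3]
2. m(m(e, cons(cons(c, c), e), e), cons(cons(e, c), e), m(p(c), cons(e, m(cons(c, p(e)), cons(cons(e, c), e), e)), m(cons(e, e), cons(p(b), cons(b, b)), p(b))))  →  m(e, cons(cons(e, c), e), m(p(c), cons(e, m(cons(c, p(e)), cons(cons(e, c), e), e)), m(cons(e, e), cons(p(b), cons(b, b)), p(b))))   [R3 at 1]
3. m(e, cons(cons(e, c), e), m(p(c), cons(e, m(cons(c, p(e)), cons(cons(e, c), e), e)), m(cons(e, e), cons(p(b), cons(b, b)), p(b))))  →  m(e, cons(cons(e, c), e), m(p(c), cons(e, cons(c, p(e))), m(cons(e, e), cons(p(b), cons(b, b)), p(b))))   [R3 at 3.2.2]
4. m(e, cons(cons(e, c), e), m(p(c), cons(e, cons(c, p(e))), m(cons(e, e), cons(p(b), cons(b, b)), p(b))))  →  m(e, cons(cons(e, c), e), m(p(c), cons(e, cons(c, p(e))), p(b)))   [R2 at 3.3]
5. m(e, cons(cons(e, c), e), m(p(c), cons(e, cons(c, p(e))), p(b)))  →  m(e, cons(cons(e, c), e), e)   [R2 at 3]
6. m(e, cons(cons(e, c), e), e)  →  e   [R3 at ε]

e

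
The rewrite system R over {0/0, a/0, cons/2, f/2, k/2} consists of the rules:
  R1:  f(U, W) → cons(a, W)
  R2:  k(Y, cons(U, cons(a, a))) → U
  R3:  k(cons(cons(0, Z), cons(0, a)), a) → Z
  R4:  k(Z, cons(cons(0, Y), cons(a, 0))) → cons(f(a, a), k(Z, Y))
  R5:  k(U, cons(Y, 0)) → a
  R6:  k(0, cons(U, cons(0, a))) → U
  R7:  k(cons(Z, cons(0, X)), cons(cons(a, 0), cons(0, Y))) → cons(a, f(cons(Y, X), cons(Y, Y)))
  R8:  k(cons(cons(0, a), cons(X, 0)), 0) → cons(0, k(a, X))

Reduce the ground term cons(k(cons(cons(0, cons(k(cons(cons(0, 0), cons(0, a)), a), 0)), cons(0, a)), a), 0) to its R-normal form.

cons(cons(0, 0), 0)

1. cons(k(cons(cons(0, cons(k(cons(cons(0, 0), cons(0, a)), a), 0)), cons(0, a)), a), 0)  →  cons(cons(k(cons(cons(0, 0), cons(0, a)), a), 0), 0)   [R3 at 1]
2. cons(cons(k(cons(cons(0, 0), cons(0, a)), a), 0), 0)  →  cons(cons(0, 0), 0)   [R3 at 1.1]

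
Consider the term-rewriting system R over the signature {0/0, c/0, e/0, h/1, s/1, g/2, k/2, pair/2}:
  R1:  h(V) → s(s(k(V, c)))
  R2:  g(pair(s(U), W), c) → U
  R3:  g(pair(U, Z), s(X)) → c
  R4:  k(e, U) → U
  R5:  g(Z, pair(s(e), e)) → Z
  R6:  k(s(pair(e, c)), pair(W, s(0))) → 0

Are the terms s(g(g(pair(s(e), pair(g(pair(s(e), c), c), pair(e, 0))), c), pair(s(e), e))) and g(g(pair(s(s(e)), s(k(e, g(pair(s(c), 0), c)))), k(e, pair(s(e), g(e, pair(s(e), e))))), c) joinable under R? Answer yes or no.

yes — NF(t₁) = s(e), NF(t₂) = s(e)

Reduce t₁ = s(g(g(pair(s(e), pair(g(pair(s(e), c), c), pair(e, 0))), c), pair(s(e), e))):
1. s(g(g(pair(s(e), pair(g(pair(s(e), c), c), pair(e, 0))), c), pair(s(e), e)))  →  s(g(pair(s(e), pair(g(pair(s(e), c), c), pair(e, 0))), c))   [R5 at 1]
2. s(g(pair(s(e), pair(g(pair(s(e), c), c), pair(e, 0))), c))  →  s(e)   [R2 at 1]

Reduce t₂ = g(g(pair(s(s(e)), s(k(e, g(pair(s(c), 0), c)))), k(e, pair(s(e), g(e, pair(s(e), e))))), c):
1. g(g(pair(s(s(e)), s(k(e, g(pair(s(c), 0), c)))), k(e, pair(s(e), g(e, pair(s(e), e))))), c)  →  g(g(pair(s(s(e)), s(g(pair(s(c), 0), c))), k(e, pair(s(e), g(e, pair(s(e), e))))), c)   [R4 at 1.1.2.1]
2. g(g(pair(s(s(e)), s(g(pair(s(c), 0), c))), k(e, pair(s(e), g(e, pair(s(e), e))))), c)  →  g(g(pair(s(s(e)), s(c)), k(e, pair(s(e), g(e, pair(s(e), e))))), c)   [R2 at 1.1.2.1]
3. g(g(pair(s(s(e)), s(c)), k(e, pair(s(e), g(e, pair(s(e), e))))), c)  →  g(g(pair(s(s(e)), s(c)), pair(s(e), g(e, pair(s(e), e)))), c)   [R4 at 1.2]
4. g(g(pair(s(s(e)), s(c)), pair(s(e), g(e, pair(s(e), e)))), c)  →  g(g(pair(s(s(e)), s(c)), pair(s(e), e)), c)   [R5 at 1.2.2]
5. g(g(pair(s(s(e)), s(c)), pair(s(e), e)), c)  →  g(pair(s(s(e)), s(c)), c)   [R5 at 1]
6. g(pair(s(s(e)), s(c)), c)  →  s(e)   [R2 at ε]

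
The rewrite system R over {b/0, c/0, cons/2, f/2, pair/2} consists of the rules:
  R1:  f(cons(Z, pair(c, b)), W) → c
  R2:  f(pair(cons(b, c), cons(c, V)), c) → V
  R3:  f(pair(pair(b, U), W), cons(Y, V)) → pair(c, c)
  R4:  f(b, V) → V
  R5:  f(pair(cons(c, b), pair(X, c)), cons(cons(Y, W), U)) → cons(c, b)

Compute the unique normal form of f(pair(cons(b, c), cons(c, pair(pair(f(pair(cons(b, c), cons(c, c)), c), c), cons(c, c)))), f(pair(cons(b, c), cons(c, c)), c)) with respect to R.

pair(pair(c, c), cons(c, c))

1. f(pair(cons(b, c), cons(c, pair(pair(f(pair(cons(b, c), cons(c, c)), c), c), cons(c, c)))), f(pair(cons(b, c), cons(c, c)), c))  →  f(pair(cons(b, c), cons(c, pair(pair(c, c), cons(c, c)))), f(pair(cons(b, c), cons(c, c)), c))   [R2 at 1.2.2.1.1]
2. f(pair(cons(b, c), cons(c, pair(pair(c, c), cons(c, c)))), f(pair(cons(b, c), cons(c, c)), c))  →  f(pair(cons(b, c), cons(c, pair(pair(c, c), cons(c, c)))), c)   [R2 at 2]
3. f(pair(cons(b, c), cons(c, pair(pair(c, c), cons(c, c)))), c)  →  pair(pair(c, c), cons(c, c))   [R2 at ε]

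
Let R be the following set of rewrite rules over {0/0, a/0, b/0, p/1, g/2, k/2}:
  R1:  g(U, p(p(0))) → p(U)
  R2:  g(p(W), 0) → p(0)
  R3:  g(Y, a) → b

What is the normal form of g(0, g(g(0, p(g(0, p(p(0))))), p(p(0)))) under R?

p(0)

1. g(0, g(g(0, p(g(0, p(p(0))))), p(p(0))))  →  g(0, p(g(0, p(g(0, p(p(0)))))))   [R1 at 2]
2. g(0, p(g(0, p(g(0, p(p(0)))))))  →  g(0, p(g(0, p(p(0)))))   [R1 at 2.1.2.1]
3. g(0, p(g(0, p(p(0)))))  →  g(0, p(p(0)))   [R1 at 2.1]
4. g(0, p(p(0)))  →  p(0)   [R1 at ε]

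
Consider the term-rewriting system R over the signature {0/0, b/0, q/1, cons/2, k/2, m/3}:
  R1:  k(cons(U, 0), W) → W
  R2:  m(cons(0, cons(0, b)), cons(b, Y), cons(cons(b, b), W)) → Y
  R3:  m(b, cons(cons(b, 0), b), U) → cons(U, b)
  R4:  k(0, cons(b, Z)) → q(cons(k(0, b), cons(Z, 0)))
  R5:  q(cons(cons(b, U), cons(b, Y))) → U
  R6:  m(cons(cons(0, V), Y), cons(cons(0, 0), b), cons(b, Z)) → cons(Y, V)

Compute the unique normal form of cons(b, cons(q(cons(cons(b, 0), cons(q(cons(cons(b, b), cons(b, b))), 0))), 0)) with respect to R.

1. cons(b, cons(q(cons(cons(b, 0), cons(q(cons(cons(b, b), cons(b, b))), 0))), 0))  →  cons(b, cons(q(cons(cons(b, 0), cons(b, 0))), 0))   [R5 at 2.1.1.2.1]
2. cons(b, cons(q(cons(cons(b, 0), cons(b, 0))), 0))  →  cons(b, cons(0, 0))   [R5 at 2.1]

cons(b, cons(0, 0))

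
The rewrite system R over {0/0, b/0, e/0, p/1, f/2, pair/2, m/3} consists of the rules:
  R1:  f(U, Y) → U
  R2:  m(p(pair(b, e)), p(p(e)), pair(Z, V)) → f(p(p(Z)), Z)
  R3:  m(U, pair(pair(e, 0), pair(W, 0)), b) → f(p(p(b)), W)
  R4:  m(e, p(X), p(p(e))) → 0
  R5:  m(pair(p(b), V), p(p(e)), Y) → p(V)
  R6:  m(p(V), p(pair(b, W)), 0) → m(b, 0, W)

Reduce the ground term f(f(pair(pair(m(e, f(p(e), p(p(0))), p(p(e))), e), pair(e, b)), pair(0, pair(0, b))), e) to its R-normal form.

1. f(f(pair(pair(m(e, f(p(e), p(p(0))), p(p(e))), e), pair(e, b)), pair(0, pair(0, b))), e)  →  f(pair(pair(m(e, f(p(e), p(p(0))), p(p(e))), e), pair(e, b)), pair(0, pair(0, b)))   [R1 at ε]
2. f(pair(pair(m(e, f(p(e), p(p(0))), p(p(e))), e), pair(e, b)), pair(0, pair(0, b)))  →  pair(pair(m(e, f(p(e), p(p(0))), p(p(e))), e), pair(e, b))   [R1 at ε]
3. pair(pair(m(e, f(p(e), p(p(0))), p(p(e))), e), pair(e, b))  →  pair(pair(m(e, p(e), p(p(e))), e), pair(e, b))   [R1 at 1.1.2]
4. pair(pair(m(e, p(e), p(p(e))), e), pair(e, b))  →  pair(pair(0, e), pair(e, b))   [R4 at 1.1]

pair(pair(0, e), pair(e, b))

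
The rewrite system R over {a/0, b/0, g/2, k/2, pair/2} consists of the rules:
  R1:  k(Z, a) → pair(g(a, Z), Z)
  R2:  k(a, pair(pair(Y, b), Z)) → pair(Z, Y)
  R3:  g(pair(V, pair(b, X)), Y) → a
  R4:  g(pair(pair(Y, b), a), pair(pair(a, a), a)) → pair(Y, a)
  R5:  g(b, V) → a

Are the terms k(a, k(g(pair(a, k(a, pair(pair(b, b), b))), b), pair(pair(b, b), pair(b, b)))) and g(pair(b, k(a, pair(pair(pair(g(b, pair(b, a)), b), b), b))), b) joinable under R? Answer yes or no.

Reduce t₁ = k(a, k(g(pair(a, k(a, pair(pair(b, b), b))), b), pair(pair(b, b), pair(b, b)))):
1. k(a, k(g(pair(a, k(a, pair(pair(b, b), b))), b), pair(pair(b, b), pair(b, b))))  →  k(a, k(g(pair(a, pair(b, b)), b), pair(pair(b, b), pair(b, b))))   [R2 at 2.1.1.2]
2. k(a, k(g(pair(a, pair(b, b)), b), pair(pair(b, b), pair(b, b))))  →  k(a, k(a, pair(pair(b, b), pair(b, b))))   [R3 at 2.1]
3. k(a, k(a, pair(pair(b, b), pair(b, b))))  →  k(a, pair(pair(b, b), b))   [R2 at 2]
4. k(a, pair(pair(b, b), b))  →  pair(b, b)   [R2 at ε]

Reduce t₂ = g(pair(b, k(a, pair(pair(pair(g(b, pair(b, a)), b), b), b))), b):
1. g(pair(b, k(a, pair(pair(pair(g(b, pair(b, a)), b), b), b))), b)  →  g(pair(b, pair(b, pair(g(b, pair(b, a)), b))), b)   [R2 at 1.2]
2. g(pair(b, pair(b, pair(g(b, pair(b, a)), b))), b)  →  a   [R3 at ε]

no — NF(t₁) = pair(b, b), NF(t₂) = a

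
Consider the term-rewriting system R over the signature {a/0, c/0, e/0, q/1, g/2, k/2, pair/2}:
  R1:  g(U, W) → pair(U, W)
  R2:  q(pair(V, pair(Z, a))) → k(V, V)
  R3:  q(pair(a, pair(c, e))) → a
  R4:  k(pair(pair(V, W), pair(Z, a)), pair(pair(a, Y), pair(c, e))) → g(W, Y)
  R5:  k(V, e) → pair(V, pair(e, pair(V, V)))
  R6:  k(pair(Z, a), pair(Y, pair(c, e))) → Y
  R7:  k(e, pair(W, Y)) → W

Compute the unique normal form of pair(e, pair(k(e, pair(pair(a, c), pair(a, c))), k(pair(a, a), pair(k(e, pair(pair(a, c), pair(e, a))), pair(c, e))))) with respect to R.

pair(e, pair(pair(a, c), pair(a, c)))

1. pair(e, pair(k(e, pair(pair(a, c), pair(a, c))), k(pair(a, a), pair(k(e, pair(pair(a, c), pair(e, a))), pair(c, e)))))  →  pair(e, pair(pair(a, c), k(pair(a, a), pair(k(e, pair(pair(a, c), pair(e, a))), pair(c, e)))))   [R7 at 2.1]
2. pair(e, pair(pair(a, c), k(pair(a, a), pair(k(e, pair(pair(a, c), pair(e, a))), pair(c, e)))))  →  pair(e, pair(pair(a, c), k(e, pair(pair(a, c), pair(e, a)))))   [R6 at 2.2]
3. pair(e, pair(pair(a, c), k(e, pair(pair(a, c), pair(e, a)))))  →  pair(e, pair(pair(a, c), pair(a, c)))   [R7 at 2.2]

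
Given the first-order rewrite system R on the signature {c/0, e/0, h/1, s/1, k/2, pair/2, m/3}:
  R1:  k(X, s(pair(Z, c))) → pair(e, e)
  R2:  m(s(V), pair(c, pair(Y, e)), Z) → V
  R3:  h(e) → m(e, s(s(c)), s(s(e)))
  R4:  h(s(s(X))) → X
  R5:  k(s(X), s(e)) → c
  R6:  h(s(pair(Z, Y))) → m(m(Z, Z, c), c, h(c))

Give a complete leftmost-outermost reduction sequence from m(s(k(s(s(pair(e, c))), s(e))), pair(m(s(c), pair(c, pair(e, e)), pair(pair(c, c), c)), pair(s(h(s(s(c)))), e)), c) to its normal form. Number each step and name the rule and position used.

c

1. m(s(k(s(s(pair(e, c))), s(e))), pair(m(s(c), pair(c, pair(e, e)), pair(pair(c, c), c)), pair(s(h(s(s(c)))), e)), c)  →  m(s(c), pair(m(s(c), pair(c, pair(e, e)), pair(pair(c, c), c)), pair(s(h(s(s(c)))), e)), c)   [R5 at 1.1]
2. m(s(c), pair(m(s(c), pair(c, pair(e, e)), pair(pair(c, c), c)), pair(s(h(s(s(c)))), e)), c)  →  m(s(c), pair(c, pair(s(h(s(s(c)))), e)), c)   [R2 at 2.1]
3. m(s(c), pair(c, pair(s(h(s(s(c)))), e)), c)  →  c   [R2 at ε]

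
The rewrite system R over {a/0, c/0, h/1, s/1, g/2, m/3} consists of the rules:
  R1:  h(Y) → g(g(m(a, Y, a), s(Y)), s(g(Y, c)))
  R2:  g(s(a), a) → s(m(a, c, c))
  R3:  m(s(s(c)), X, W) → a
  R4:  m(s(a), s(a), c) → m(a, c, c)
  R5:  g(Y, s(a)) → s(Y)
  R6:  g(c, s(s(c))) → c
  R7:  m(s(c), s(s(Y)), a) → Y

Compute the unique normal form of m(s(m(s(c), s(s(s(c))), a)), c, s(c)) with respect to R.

1. m(s(m(s(c), s(s(s(c))), a)), c, s(c))  →  m(s(s(c)), c, s(c))   [R7 at 1.1]
2. m(s(s(c)), c, s(c))  →  a   [R3 at ε]

a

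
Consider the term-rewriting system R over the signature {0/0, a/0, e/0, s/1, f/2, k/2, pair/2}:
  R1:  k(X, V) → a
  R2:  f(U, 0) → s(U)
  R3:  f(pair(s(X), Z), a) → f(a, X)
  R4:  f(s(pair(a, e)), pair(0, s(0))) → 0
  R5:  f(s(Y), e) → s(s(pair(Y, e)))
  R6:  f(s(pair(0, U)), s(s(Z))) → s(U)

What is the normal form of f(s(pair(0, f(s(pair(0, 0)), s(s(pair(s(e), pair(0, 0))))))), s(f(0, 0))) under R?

s(s(0))

1. f(s(pair(0, f(s(pair(0, 0)), s(s(pair(s(e), pair(0, 0))))))), s(f(0, 0)))  →  f(s(pair(0, s(0))), s(f(0, 0)))   [R6 at 1.1.2]
2. f(s(pair(0, s(0))), s(f(0, 0)))  →  f(s(pair(0, s(0))), s(s(0)))   [R2 at 2.1]
3. f(s(pair(0, s(0))), s(s(0)))  →  s(s(0))   [R6 at ε]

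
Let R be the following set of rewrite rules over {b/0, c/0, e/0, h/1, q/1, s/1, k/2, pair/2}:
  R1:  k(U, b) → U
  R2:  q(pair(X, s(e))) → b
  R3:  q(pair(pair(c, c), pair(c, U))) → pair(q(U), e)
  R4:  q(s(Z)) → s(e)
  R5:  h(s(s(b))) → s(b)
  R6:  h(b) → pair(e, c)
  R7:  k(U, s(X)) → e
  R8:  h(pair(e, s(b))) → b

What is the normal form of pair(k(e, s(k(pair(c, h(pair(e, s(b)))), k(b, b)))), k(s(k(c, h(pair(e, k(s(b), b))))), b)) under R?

pair(e, s(c))

1. pair(k(e, s(k(pair(c, h(pair(e, s(b)))), k(b, b)))), k(s(k(c, h(pair(e, k(s(b), b))))), b))  →  pair(e, k(s(k(c, h(pair(e, k(s(b), b))))), b))   [R7 at 1]
2. pair(e, k(s(k(c, h(pair(e, k(s(b), b))))), b))  →  pair(e, s(k(c, h(pair(e, k(s(b), b))))))   [R1 at 2]
3. pair(e, s(k(c, h(pair(e, k(s(b), b))))))  →  pair(e, s(k(c, h(pair(e, s(b))))))   [R1 at 2.1.2.1.2]
4. pair(e, s(k(c, h(pair(e, s(b))))))  →  pair(e, s(k(c, b)))   [R8 at 2.1.2]
5. pair(e, s(k(c, b)))  →  pair(e, s(c))   [R1 at 2.1]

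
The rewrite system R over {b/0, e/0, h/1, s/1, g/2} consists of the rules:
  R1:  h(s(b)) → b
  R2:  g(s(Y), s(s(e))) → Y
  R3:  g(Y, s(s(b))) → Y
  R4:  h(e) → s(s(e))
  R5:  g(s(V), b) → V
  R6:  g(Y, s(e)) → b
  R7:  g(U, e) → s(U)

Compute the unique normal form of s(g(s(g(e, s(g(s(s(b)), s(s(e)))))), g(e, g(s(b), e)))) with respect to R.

1. s(g(s(g(e, s(g(s(s(b)), s(s(e)))))), g(e, g(s(b), e))))  →  s(g(s(g(e, s(s(b)))), g(e, g(s(b), e))))   [R2 at 1.1.1.2.1]
2. s(g(s(g(e, s(s(b)))), g(e, g(s(b), e))))  →  s(g(s(e), g(e, g(s(b), e))))   [R3 at 1.1.1]
3. s(g(s(e), g(e, g(s(b), e))))  →  s(g(s(e), g(e, s(s(b)))))   [R7 at 1.2.2]
4. s(g(s(e), g(e, s(s(b)))))  →  s(g(s(e), e))   [R3 at 1.2]
5. s(g(s(e), e))  →  s(s(s(e)))   [R7 at 1]

s(s(s(e)))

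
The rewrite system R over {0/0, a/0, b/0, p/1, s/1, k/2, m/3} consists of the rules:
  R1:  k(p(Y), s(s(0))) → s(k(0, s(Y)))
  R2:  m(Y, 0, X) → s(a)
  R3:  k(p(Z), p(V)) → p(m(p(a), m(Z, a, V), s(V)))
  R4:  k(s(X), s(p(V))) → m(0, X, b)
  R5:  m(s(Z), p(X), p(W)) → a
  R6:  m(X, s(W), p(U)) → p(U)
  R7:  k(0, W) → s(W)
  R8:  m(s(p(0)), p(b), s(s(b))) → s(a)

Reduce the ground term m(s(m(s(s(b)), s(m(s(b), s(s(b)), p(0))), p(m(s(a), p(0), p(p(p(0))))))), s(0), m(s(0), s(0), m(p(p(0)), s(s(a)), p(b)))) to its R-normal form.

1. m(s(m(s(s(b)), s(m(s(b), s(s(b)), p(0))), p(m(s(a), p(0), p(p(p(0))))))), s(0), m(s(0), s(0), m(p(p(0)), s(s(a)), p(b))))  →  m(s(p(m(s(a), p(0), p(p(p(0)))))), s(0), m(s(0), s(0), m(p(p(0)), s(s(a)), p(b))))   [R6 at 1.1]
2. m(s(p(m(s(a), p(0), p(p(p(0)))))), s(0), m(s(0), s(0), m(p(p(0)), s(s(a)), p(b))))  →  m(s(p(a)), s(0), m(s(0), s(0), m(p(p(0)), s(s(a)), p(b))))   [R5 at 1.1.1]
3. m(s(p(a)), s(0), m(s(0), s(0), m(p(p(0)), s(s(a)), p(b))))  →  m(s(p(a)), s(0), m(s(0), s(0), p(b)))   [R6 at 3.3]
4. m(s(p(a)), s(0), m(s(0), s(0), p(b)))  →  m(s(p(a)), s(0), p(b))   [R6 at 3]
5. m(s(p(a)), s(0), p(b))  →  p(b)   [R6 at ε]

p(b)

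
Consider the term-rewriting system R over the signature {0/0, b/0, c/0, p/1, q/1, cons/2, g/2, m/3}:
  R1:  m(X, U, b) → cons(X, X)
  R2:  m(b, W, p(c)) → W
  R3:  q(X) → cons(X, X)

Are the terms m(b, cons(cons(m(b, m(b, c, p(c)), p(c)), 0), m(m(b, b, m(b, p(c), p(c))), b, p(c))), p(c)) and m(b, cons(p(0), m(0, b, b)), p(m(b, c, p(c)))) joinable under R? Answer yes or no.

no — NF(t₁) = cons(cons(c, 0), b), NF(t₂) = cons(p(0), cons(0, 0))

Reduce t₁ = m(b, cons(cons(m(b, m(b, c, p(c)), p(c)), 0), m(m(b, b, m(b, p(c), p(c))), b, p(c))), p(c)):
1. m(b, cons(cons(m(b, m(b, c, p(c)), p(c)), 0), m(m(b, b, m(b, p(c), p(c))), b, p(c))), p(c))  →  cons(cons(m(b, m(b, c, p(c)), p(c)), 0), m(m(b, b, m(b, p(c), p(c))), b, p(c)))   [R2 at ε]
2. cons(cons(m(b, m(b, c, p(c)), p(c)), 0), m(m(b, b, m(b, p(c), p(c))), b, p(c)))  →  cons(cons(m(b, c, p(c)), 0), m(m(b, b, m(b, p(c), p(c))), b, p(c)))   [R2 at 1.1]
3. cons(cons(m(b, c, p(c)), 0), m(m(b, b, m(b, p(c), p(c))), b, p(c)))  →  cons(cons(c, 0), m(m(b, b, m(b, p(c), p(c))), b, p(c)))   [R2 at 1.1]
4. cons(cons(c, 0), m(m(b, b, m(b, p(c), p(c))), b, p(c)))  →  cons(cons(c, 0), m(m(b, b, p(c)), b, p(c)))   [R2 at 2.1.3]
5. cons(cons(c, 0), m(m(b, b, p(c)), b, p(c)))  →  cons(cons(c, 0), m(b, b, p(c)))   [R2 at 2.1]
6. cons(cons(c, 0), m(b, b, p(c)))  →  cons(cons(c, 0), b)   [R2 at 2]

Reduce t₂ = m(b, cons(p(0), m(0, b, b)), p(m(b, c, p(c)))):
1. m(b, cons(p(0), m(0, b, b)), p(m(b, c, p(c))))  →  m(b, cons(p(0), cons(0, 0)), p(m(b, c, p(c))))   [R1 at 2.2]
2. m(b, cons(p(0), cons(0, 0)), p(m(b, c, p(c))))  →  m(b, cons(p(0), cons(0, 0)), p(c))   [R2 at 3.1]
3. m(b, cons(p(0), cons(0, 0)), p(c))  →  cons(p(0), cons(0, 0))   [R2 at ε]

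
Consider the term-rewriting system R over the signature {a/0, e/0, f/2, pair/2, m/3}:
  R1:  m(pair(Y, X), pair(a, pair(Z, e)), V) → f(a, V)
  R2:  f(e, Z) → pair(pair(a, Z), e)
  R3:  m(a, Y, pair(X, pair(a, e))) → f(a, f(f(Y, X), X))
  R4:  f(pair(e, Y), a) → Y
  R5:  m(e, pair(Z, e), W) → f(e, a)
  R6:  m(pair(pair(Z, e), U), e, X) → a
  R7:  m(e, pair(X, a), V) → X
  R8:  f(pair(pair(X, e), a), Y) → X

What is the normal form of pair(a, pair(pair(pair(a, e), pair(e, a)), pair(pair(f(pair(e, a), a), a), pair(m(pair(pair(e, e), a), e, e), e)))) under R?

pair(a, pair(pair(pair(a, e), pair(e, a)), pair(pair(a, a), pair(a, e))))

1. pair(a, pair(pair(pair(a, e), pair(e, a)), pair(pair(f(pair(e, a), a), a), pair(m(pair(pair(e, e), a), e, e), e))))  →  pair(a, pair(pair(pair(a, e), pair(e, a)), pair(pair(a, a), pair(m(pair(pair(e, e), a), e, e), e))))   [R4 at 2.2.1.1]
2. pair(a, pair(pair(pair(a, e), pair(e, a)), pair(pair(a, a), pair(m(pair(pair(e, e), a), e, e), e))))  →  pair(a, pair(pair(pair(a, e), pair(e, a)), pair(pair(a, a), pair(a, e))))   [R6 at 2.2.2.1]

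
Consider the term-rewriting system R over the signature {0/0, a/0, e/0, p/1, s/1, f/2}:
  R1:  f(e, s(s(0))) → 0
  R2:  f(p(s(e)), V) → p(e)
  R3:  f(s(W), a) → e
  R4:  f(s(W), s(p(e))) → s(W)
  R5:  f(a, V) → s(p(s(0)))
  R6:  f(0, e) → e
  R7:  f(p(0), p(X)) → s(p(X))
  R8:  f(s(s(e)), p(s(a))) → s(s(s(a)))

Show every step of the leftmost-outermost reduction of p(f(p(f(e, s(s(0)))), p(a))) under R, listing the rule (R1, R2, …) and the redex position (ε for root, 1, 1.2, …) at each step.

p(s(p(a)))

1. p(f(p(f(e, s(s(0)))), p(a)))  →  p(f(p(0), p(a)))   [R1 at 1.1.1]
2. p(f(p(0), p(a)))  →  p(s(p(a)))   [R7 at 1]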